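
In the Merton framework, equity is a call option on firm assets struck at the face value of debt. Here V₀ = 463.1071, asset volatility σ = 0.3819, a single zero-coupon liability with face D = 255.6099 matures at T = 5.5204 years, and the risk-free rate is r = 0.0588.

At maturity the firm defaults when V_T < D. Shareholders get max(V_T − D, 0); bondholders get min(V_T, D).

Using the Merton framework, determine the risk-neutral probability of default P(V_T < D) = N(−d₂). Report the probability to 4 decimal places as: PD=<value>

PD=0.2825

Work the structural quantities from V₀ = 463.1071 against face 255.6099:
d₁ = [ln(V₀/D) + (r + σ²/2)T] / (σ√T)
   = [ln(463.1071/255.6099) + (0.0588 + 0.5·0.3819²)·5.5204] / (0.3819·√5.5204)
   = [0.594306 + 0.727168] / 0.897294 = 1.472732
d₂ = d₁ − σ√T = 1.472732 − 0.897294 = 0.575438
risk-neutral PD = N(−d₂) = N(-0.575438) = 0.282498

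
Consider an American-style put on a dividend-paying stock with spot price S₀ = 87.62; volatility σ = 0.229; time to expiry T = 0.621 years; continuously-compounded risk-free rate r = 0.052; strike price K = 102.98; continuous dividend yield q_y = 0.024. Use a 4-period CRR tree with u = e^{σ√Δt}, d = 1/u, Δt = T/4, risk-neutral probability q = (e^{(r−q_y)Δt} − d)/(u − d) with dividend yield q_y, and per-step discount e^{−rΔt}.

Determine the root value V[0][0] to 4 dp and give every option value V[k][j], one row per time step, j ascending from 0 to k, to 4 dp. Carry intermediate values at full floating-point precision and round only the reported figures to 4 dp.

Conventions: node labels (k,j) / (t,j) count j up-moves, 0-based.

params: Δt=0.15525 u=1.09443 d=0.91372 q=0.50157 e^(-rΔt)=0.99196
t_4 payoffs: 41.9058 29.8273 15.3600 0.0000 0.0000
k=3: node(3,0) S=66.8412 payoff=36.1388 vs cont=35.5594 → 36.1388 [stop]  node(3,1) S=80.0602 payoff=22.9198 vs cont=22.3895 → 22.9198 [stop]  node(3,2) S=95.8936 payoff=7.0864 vs cont=7.5944 → 7.5944 [wait]  node(3,3) S=114.8583 payoff=0.0000 vs cont=0.0000 → 0.0000 [wait]
k=2: node(2,0) S=73.1527 payoff=29.8273 vs cont=29.2713 → 29.8273 [stop]  node(2,1) S=87.6200 payoff=15.3600 vs cont=15.1106 → 15.3600 [stop]  node(2,2) S=104.9485 payoff=0.0000 vs cont=3.7549 → 3.7549 [wait]
k=1: node(1,0) S=80.0602 payoff=22.9198 vs cont=22.3895 → 22.9198 [stop]  node(1,1) S=95.8936 payoff=7.0864 vs cont=9.4626 → 9.4626 [wait]
k=0: node(0,0) S=87.6200 payoff=15.3600 vs cont=16.0401 → 16.0401 [wait]

price = 16.0401
tree:
16.0401
22.9198 9.4626
29.8273 15.3600 3.7549
36.1388 22.9198 7.5944 0.0000
41.9058 29.8273 15.3600 0.0000 0.0000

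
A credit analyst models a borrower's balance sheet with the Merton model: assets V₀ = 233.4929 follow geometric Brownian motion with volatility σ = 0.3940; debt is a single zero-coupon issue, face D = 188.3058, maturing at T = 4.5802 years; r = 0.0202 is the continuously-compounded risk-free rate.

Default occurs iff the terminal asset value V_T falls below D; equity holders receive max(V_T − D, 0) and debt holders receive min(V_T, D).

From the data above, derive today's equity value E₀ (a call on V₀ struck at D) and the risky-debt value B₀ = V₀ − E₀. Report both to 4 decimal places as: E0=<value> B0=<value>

E0=101.1574 B0=132.3355

Work the structural quantities from V₀ = 233.4929 against face 188.3058:
d₁ = [ln(V₀/D) + (r + σ²/2)T] / (σ√T)
   = [ln(233.4929/188.3058) + (0.0202 + 0.5·0.3940²)·4.5802] / (0.3940·√4.5802)
   = [0.215084 + 0.448026] / 0.843215 = 0.786407
d₂ = d₁ − σ√T = 0.786407 − 0.843215 = -0.056808
N(d₁) = 0.784185,  N(d₂) = 0.477349,  e^(−rT) = 0.911631
E₀ = V₀·N(d₁) − D·e^(−rT)·N(d₂)
   = 233.4929·0.784185 − 188.3058·0.911631·0.477349 = 101.157436
B₀ = V₀ − E₀ = 233.4929 − 101.157436 = 132.335464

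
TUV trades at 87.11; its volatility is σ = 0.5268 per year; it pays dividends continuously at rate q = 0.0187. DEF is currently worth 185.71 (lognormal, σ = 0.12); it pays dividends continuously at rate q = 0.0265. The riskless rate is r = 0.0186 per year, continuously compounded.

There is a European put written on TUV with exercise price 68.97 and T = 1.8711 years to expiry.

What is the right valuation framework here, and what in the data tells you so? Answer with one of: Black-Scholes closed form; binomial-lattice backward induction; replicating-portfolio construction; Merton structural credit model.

Key observation: the instrument is a plain European put (strike 68.97) on a lognormal asset; the exact continuous-time formula applies directly.

framework: Black-Scholes closed form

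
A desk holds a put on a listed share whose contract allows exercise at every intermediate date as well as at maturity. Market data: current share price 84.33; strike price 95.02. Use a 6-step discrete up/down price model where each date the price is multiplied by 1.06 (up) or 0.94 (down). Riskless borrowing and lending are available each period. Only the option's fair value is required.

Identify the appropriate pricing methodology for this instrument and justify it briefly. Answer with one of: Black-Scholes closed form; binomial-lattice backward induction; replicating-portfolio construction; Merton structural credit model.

Key observation: the exercise right at every one of the 6 steps is what matters: each node needs max(95.02 − S, continuation), which only the stepwise tree valuation starting from spot 84.33 delivers.

framework: binomial-lattice backward induction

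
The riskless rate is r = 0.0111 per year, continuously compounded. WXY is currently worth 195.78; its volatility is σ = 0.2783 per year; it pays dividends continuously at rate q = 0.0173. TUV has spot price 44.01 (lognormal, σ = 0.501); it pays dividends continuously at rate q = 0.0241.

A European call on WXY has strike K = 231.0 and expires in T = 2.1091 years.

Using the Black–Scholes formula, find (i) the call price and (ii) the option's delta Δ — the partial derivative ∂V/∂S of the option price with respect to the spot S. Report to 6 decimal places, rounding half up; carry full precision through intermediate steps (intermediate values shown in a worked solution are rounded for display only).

σ√T = 0.2783·√2.1091 = 0.404168
d₁ = (ln(S/K) + (r−q+σ²/2)T) / (σ√T) = (ln(195.78/231.0) + (0.0111−0.0173+0.2783²/2)·2.1091) / 0.404168 = (-0.165426 + 0.068599) / 0.404168 = -0.239571
d₂ = d₁ − σ√T = -0.239571 − 0.404168 = -0.643738
e^{−rT} = 0.976861
e^{−qT} = 0.964170
N(d₁) = 0.405332,  N(d₂) = 0.259873
Call price V = S·e^{−qT}·N(d₁) − K·e^{−rT}·N(d₂) = 76.512519 − 58.641503 = 17.871016
Δ = e^{−qT}·N(d₁) = 0.390809

price = 17.871016
Δ = 0.390809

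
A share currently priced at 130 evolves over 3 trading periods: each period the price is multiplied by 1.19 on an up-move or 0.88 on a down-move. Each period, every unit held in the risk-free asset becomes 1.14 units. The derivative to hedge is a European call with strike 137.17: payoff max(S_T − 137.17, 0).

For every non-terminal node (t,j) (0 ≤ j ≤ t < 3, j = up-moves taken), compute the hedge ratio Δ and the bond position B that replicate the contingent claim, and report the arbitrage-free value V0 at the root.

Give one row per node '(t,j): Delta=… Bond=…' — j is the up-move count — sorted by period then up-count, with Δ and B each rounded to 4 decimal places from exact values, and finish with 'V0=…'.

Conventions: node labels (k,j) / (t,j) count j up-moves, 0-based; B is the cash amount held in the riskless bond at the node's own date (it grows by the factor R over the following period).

(0,0): Delta=0.8948 Bond=-78.0006
(1,0): Delta=0.5151 Bond=-45.4917
(1,1): Delta=0.9488 Bond=-97.2724
(2,0): Delta=0.0000 Bond=0.0000
(2,1): Delta=0.5884 Bond=-61.8337
(2,2): Delta=1.0000 Bond=-120.3246
V0=38.3192

Since d<R<u, set p* = (R−d)/(u−d) = 0.8387; price each node as the discounted p*-expectation of its children.
Expiry values: V(3,0)=0.0000, V(3,1)=0.0000, V(3,2)=24.8318, V(3,3)=81.9007
  t=2,j=0: stock 100.6720 → up 119.7997 (V=0.0000), down 88.5914 (V=0.0000). Price 0.0000; hedge Δ=0.0000, bond B=0.0000.
  t=2,j=1: stock 136.1360 → up 162.0018 (V=24.8318), down 119.7997 (V=0.0000). Price 18.2690; hedge Δ=0.5884, bond B=-61.8337.
  t=2,j=2: stock 184.0930 → up 219.0707 (V=81.9007), down 162.0018 (V=24.8318). Price 63.7684; hedge Δ=1.0000, bond B=-120.3246.
  t=1,j=0: stock 114.4000 → up 136.1360 (V=18.2690), down 100.6720 (V=0.0000). Price 13.4407; hedge Δ=0.5151, bond B=-45.4917.
  t=1,j=1: stock 154.7000 → up 184.0930 (V=63.7684), down 136.1360 (V=18.2690). Price 49.4998; hedge Δ=0.9488, bond B=-97.2724.
  t=0,j=0: stock 130.0000 → up 154.7000 (V=49.4998), down 114.4000 (V=13.4407). Price 38.3192; hedge Δ=0.8948, bond B=-78.0006.
As a check, the time-0 holding Δ(0,0)·S0 + B(0,0) comes to 38.3192 — exactly V0.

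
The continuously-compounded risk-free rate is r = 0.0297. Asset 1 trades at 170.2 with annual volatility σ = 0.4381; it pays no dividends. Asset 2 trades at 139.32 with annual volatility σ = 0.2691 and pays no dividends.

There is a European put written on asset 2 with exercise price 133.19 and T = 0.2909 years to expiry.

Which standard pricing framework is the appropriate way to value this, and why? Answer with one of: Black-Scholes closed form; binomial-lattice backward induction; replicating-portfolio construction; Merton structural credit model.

Key observation: the instrument is a plain European put (strike 133.19) on a lognormal asset; the exact continuous-time formula applies directly.

framework: Black-Scholes closed form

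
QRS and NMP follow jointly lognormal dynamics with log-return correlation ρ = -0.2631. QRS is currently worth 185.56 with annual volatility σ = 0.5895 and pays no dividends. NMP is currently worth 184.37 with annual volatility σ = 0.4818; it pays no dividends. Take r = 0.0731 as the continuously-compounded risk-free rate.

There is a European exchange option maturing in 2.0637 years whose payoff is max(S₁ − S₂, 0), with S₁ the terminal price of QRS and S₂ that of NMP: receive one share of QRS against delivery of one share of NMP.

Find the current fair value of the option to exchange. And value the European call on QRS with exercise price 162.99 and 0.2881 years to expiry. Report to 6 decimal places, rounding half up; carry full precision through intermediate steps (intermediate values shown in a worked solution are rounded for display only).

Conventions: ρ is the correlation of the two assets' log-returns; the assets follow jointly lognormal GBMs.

σ_eff = √(σ₁² + σ₂² − 2ρσ₁σ₂) = √(0.5895² + 0.4818² − 2·-0.2631·0.5895·0.4818) = 0.853870
d₁ = (ln(S₁/S₂) + (q₂ − q₁ + σ_eff²/2)T) / (σ_eff√T) = (ln(185.56/184.37) + (0.0 − 0.0 + 0.364547)·2.0637) / 1.226634 = 0.618562
d₂ = d₁ − σ_eff√T = 0.618562 − 1.226634 = -0.608072
N(d₁) = 0.731897,  N(d₂) = 0.271570
V = S₁·e^{−q₁T}·N(d₁) − S₂·e^{−q₂T}·N(d₂) = 135.810893 − 50.069346 = 85.741547
[vanilla: QRS call K=162.99]
σ√T = 0.5895·√0.2881 = 0.316414
d₁ = (ln(S/K) + (r+σ²/2)T) / (σ√T) = (ln(185.56/162.99) + (0.0731+0.5895²/2)·0.2881) / 0.316414 = (0.129689 + 0.071119) / 0.316414 = 0.634639
d₂ = d₁ − σ√T = 0.634639 − 0.316414 = 0.318225
e^{−rT} = 0.979160
N(d₁) = 0.737168,  N(d₂) = 0.624843
price = S·N(d₁) − K·e^{−rT}·N(d₂) = 136.788875 − 99.720720 = 37.068155

exchange price = 85.741547
price(QRS call K=162.99) = 37.068155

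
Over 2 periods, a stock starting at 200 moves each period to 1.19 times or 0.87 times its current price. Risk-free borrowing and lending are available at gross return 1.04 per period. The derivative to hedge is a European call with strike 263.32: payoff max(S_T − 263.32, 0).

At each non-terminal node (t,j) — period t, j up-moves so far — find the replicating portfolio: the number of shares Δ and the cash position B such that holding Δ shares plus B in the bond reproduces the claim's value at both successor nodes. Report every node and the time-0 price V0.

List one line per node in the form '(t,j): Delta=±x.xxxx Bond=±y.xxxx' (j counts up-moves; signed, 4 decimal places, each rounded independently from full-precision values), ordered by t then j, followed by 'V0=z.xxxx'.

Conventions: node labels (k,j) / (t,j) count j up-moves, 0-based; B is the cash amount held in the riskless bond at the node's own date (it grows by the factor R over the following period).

Since d<R<u, set p* = (R−d)/(u−d) = 0.5313; price each node as the discounted p*-expectation of its children.
Expiry values: V(2,0)=0.0000, V(2,1)=0.0000, V(2,2)=19.9000
  t=1,j=0: stock 174.0000 → up 207.0600 (V=0.0000), down 151.3800 (V=0.0000). Price 0.0000; hedge Δ=0.0000, bond B=0.0000.
  t=1,j=1: stock 238.0000 → up 283.2200 (V=19.9000), down 207.0600 (V=0.0000). Price 10.1653; hedge Δ=0.2613, bond B=-52.0222.
  t=0,j=0: stock 200.0000 → up 238.0000 (V=10.1653), down 174.0000 (V=0.0000). Price 5.1926; hedge Δ=0.1588, bond B=-26.5739.
Check: Δ(0,0)·S0 + B(0,0) = 5.1926 = V0.

(0,0): Delta=0.1588 Bond=-26.5739
(1,0): Delta=0.0000 Bond=0.0000
(1,1): Delta=0.2613 Bond=-52.0222
V0=5.1926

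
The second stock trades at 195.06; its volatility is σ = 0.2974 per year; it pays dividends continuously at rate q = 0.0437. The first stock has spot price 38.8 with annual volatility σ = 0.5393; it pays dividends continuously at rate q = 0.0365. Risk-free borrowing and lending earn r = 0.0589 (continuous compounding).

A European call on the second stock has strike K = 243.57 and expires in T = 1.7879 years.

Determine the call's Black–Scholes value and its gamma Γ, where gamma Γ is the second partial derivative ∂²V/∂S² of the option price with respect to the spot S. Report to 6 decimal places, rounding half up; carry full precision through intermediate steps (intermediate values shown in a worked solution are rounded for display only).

σ√T = 0.2974·√1.7879 = 0.397661
d₁ = (ln(S/K) + (r−q+σ²/2)T) / (σ√T) = (ln(195.06/243.57) + (0.0589−0.0437+0.2974²/2)·1.7879) / 0.397661 = (-0.222097 + 0.106243) / 0.397661 = -0.291339
d₂ = d₁ − σ√T = -0.291339 − 0.397661 = -0.689000
e^{−rT} = 0.900048
e^{−qT} = 0.924843
N(d₁) = 0.385396,  N(d₂) = 0.245412
Call price V = S·e^{−qT}·N(d₁) − K·e^{−rT}·N(d₂) = 69.525389 − 53.800298 = 15.725090
φ(d₁) = (1/√(2π))·e^{−d₁²/2} = 0.382366
Γ = e^{−qT}·φ(d₁) / (S·σ·√T) = 0.004559

price = 15.725090
Γ = 0.004559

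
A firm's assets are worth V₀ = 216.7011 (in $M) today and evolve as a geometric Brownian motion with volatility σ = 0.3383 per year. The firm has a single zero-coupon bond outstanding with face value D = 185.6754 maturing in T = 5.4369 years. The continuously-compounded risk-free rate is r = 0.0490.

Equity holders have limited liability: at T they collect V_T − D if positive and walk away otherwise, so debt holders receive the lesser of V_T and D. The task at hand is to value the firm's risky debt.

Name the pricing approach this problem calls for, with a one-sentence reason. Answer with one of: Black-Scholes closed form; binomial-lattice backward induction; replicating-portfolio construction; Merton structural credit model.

framework: Merton structural credit model

Key observation: with the firm-asset dynamics (V₀ = 216.7011) and a single zero-coupon liability of face 185.6754 given, debt value, spread, and default probability all derive from the option view of the balance sheet.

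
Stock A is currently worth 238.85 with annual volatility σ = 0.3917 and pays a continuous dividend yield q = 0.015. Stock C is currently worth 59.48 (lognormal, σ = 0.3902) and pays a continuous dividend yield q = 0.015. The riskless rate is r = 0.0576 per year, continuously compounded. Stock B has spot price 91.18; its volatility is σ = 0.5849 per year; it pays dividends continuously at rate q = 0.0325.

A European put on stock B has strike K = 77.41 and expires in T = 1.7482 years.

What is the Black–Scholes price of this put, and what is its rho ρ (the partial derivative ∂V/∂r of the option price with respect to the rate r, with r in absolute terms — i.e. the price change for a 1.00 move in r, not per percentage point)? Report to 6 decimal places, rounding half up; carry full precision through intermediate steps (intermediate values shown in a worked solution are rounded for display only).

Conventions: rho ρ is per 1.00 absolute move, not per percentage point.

σ√T = 0.5849·√1.7482 = 0.773352
d₁ = (ln(S/K) + (r−q+σ²/2)T) / (σ√T) = (ln(91.18/77.41) + (0.0576−0.0325+0.5849²/2)·1.7482) / 0.773352 = (0.163720 + 0.342916) / 0.773352 = 0.655117
d₂ = d₁ − σ√T = 0.655117 − 0.773352 = -0.118235
e^{−rT} = 0.904208
e^{−qT} = 0.944767
N(−d₁) = 0.256196,  N(−d₂) = 0.547059
Put price V = K·e^{−rT}·N(−d₂) − S·e^{−qT}·N(−d₁) = 38.291252 − 22.069738 = 16.221513
ρ = −K·T·e^{−rT}·N(−d₂) = -66.940766

price = 16.221513
ρ = -66.940766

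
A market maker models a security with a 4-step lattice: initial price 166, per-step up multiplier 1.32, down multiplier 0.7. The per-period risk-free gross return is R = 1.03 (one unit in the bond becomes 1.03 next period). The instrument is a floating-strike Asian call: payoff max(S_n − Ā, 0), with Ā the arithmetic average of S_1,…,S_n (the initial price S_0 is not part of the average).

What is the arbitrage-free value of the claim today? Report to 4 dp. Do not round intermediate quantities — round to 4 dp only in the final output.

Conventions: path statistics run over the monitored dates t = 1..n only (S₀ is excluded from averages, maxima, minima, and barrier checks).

With p* = (R−d)/(u−d) = 0.5323, sum probability × payoff across the paths and divide by R^4.
Enumerate all 2^4 = 16 price paths (U = up ×1.32, D = down ×0.7); each path with k up-moves has probability p*^k·(1−p*)^(4−k).
DDDD: Ā=73.5837, payoff=0.0000, prob=0.047866
UDDD: Ā=138.7577, payoff=0.0000, prob=0.054468
DUDD: Ā=113.0277, payoff=0.0000, prob=0.054468
UUDD: Ā=213.1380, payoff=0.0000, prob=0.061981
DDUD: Ā=95.0167, payoff=0.0000, prob=0.054468
UDUD: Ā=179.1744, payoff=0.0000, prob=0.061981
DUUD: Ā=153.4444, payoff=0.0000, prob=0.061981
UUUD: Ā=289.3523, payoff=0.0000, prob=0.070530
DDDU: Ā=82.4090, payoff=0.0000, prob=0.054468
UDDU: Ā=155.3999, payoff=0.0000, prob=0.061981
DUDU: Ā=129.6699, payoff=12.0569, prob=0.061981
UUDU: Ā=244.5204, payoff=22.7359, prob=0.070530
DDUU: Ā=111.6589, payoff=30.0679, prob=0.061981
UDUU: Ā=210.5568, payoff=56.6995, prob=0.070530
DUUU: Ā=184.8268, payoff=82.4295, prob=0.070530
UUUU: Ā=348.5305, payoff=155.4385, prob=0.080258
Price = Σ prob·payoff / R^4 = 26.502438 / 1.125509 = 23.5471

price = 23.5471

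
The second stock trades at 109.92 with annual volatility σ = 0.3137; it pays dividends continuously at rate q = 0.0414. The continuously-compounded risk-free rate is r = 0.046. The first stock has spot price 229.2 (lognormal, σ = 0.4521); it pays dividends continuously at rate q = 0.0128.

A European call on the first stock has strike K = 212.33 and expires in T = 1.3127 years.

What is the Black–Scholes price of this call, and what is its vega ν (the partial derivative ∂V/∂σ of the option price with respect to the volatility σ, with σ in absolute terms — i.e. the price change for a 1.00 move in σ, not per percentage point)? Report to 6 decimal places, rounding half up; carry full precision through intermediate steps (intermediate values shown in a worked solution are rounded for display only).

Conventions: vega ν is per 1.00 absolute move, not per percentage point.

σ√T = 0.4521·√1.3127 = 0.517985
d₁ = (ln(S/K) + (r−q+σ²/2)T) / (σ√T) = (ln(229.2/212.33) + (0.046−0.0128+0.4521²/2)·1.3127) / 0.517985 = (0.076453 + 0.177736) / 0.517985 = 0.490727
d₂ = d₁ − σ√T = 0.490727 − 0.517985 = -0.027258
e^{−rT} = 0.941403
e^{−qT} = 0.983338
N(d₁) = 0.688190,  N(d₂) = 0.489127
Call price V = S·e^{−qT}·N(d₁) − K·e^{−rT}·N(d₂) = 155.105015 − 97.770627 = 57.334388
φ(d₁) = (1/√(2π))·e^{−d₁²/2} = 0.353686
ν = S·e^{−qT}·φ(d₁)·√T = 91.331019

price = 57.334388
ν = 91.331019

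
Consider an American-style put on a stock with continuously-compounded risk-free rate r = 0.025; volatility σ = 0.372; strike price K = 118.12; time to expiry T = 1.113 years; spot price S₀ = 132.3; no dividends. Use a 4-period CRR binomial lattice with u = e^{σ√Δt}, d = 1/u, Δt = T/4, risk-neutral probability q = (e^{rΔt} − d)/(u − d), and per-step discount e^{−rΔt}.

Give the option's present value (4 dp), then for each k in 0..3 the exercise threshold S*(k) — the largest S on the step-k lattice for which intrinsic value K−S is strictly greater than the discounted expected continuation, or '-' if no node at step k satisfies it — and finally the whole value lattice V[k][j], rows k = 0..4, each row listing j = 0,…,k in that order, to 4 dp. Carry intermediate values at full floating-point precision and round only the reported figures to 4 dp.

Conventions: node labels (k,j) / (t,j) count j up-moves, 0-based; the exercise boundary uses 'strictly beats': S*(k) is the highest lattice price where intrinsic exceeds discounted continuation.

price = 12.4587
boundary = - - - 73.4341
tree:
12.4587
19.8896 4.2232
30.6380 8.0054 0.0000
44.6859 15.1749 0.0000 0.0000
57.7700 28.7651 0.0000 0.0000 0.0000

Δt=0.27825, u=1.21680, d=0.82183, q=0.46877, disc=e^(-rΔt)=0.99307
k=4 terminal: V=max(K-S,0) → 57.7700 28.7651 0.0000 0.0000 0.0000
k=3: j=0 S=73.4341 intr=44.6859 cont=43.8671 V=44.6859[EX]; j=1 S=108.7274 intr=9.3926 cont=15.1749 V=15.1749[hold]; j=2 S=160.9832 intr=0.0000 cont=0.0000 V=0.0000[hold]; j=3 S=238.3536 intr=0.0000 cont=0.0000 V=0.0000[hold]  S*(3)=73.4341
k=2: j=0 S=89.3549 intr=28.7651 cont=30.6380 V=30.6380[hold]; j=1 S=132.3000 intr=0.0000 cont=8.0054 V=8.0054[hold]; j=2 S=195.8850 intr=0.0000 cont=0.0000 V=0.0000[hold]  S*(2)=-
k=1: j=0 S=108.7274 intr=9.3926 cont=19.8896 V=19.8896[hold]; j=1 S=160.9832 intr=0.0000 cont=4.2232 V=4.2232[hold]  S*(1)=-
k=0: j=0 S=132.3000 intr=0.0000 cont=12.4587 V=12.4587[hold]  S*(0)=-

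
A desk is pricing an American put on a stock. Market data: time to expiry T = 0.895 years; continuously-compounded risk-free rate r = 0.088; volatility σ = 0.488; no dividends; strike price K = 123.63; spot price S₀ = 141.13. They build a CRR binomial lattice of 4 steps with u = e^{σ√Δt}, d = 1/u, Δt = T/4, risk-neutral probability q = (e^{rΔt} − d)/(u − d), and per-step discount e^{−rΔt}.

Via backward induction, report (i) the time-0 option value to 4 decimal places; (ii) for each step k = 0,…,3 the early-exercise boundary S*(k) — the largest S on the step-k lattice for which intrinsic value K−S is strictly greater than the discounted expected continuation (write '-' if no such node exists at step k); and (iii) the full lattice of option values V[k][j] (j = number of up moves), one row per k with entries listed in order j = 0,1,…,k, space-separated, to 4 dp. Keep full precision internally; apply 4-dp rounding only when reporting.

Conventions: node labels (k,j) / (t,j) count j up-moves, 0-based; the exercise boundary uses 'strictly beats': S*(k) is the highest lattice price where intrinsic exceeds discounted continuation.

price = 13.1827
boundary = - - - 70.6104
tree:
13.1827
21.9146 4.4598
35.0896 8.8361 0.0000
53.0196 17.5067 0.0000 0.0000
67.5745 34.6856 0.0000 0.0000 0.0000

Δt=0.22375  u=1.25965  d=0.79387  q=0.48524  discount=0.98050
step 4 (expiry): payoffs max(K−S,0) = 67.5745 34.6856 0.0000 0.0000 0.0000
step 3: (k=3,j=0): S=70.6104, K−S=53.0196, hold=50.6092 ⇒ V=53.0196 exercise | (k=3,j=1): S=112.0390, K−S=11.5910, hold=17.5067 ⇒ V=17.5067 continue | (k=3,j=2): S=177.7746, K−S=0.0000, hold=0.0000 ⇒ V=0.0000 continue | (k=3,j=3): S=282.0787, K−S=0.0000, hold=0.0000 ⇒ V=0.0000 continue  boundary S*=70.6104
step 2: (k=2,j=0): S=88.9444, K−S=34.6856, hold=35.0896 ⇒ V=35.0896 continue | (k=2,j=1): S=141.1300, K−S=0.0000, hold=8.8361 ⇒ V=8.8361 continue | (k=2,j=2): S=223.9339, K−S=0.0000, hold=0.0000 ⇒ V=0.0000 continue  boundary S*=-
step 1: (k=1,j=0): S=112.0390, K−S=11.5910, hold=21.9146 ⇒ V=21.9146 continue | (k=1,j=1): S=177.7746, K−S=0.0000, hold=4.4598 ⇒ V=4.4598 continue  boundary S*=-
step 0: (k=0,j=0): S=141.1300, K−S=0.0000, hold=13.1827 ⇒ V=13.1827 continue  boundary S*=-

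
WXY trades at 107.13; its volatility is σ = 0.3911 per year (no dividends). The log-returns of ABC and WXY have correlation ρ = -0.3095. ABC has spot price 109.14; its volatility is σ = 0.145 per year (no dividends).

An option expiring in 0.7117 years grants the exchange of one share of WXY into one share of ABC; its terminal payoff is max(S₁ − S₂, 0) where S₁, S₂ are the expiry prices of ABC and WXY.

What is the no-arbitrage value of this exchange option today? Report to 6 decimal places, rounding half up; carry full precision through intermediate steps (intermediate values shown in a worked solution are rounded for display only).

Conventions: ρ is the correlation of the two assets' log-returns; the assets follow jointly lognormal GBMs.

exchange price = 17.562709

σ_eff = √(σ₁² + σ₂² − 2ρσ₁σ₂) = √(0.145² + 0.3911² − 2·-0.3095·0.145·0.3911) = 0.457261
d₁ = (ln(S₁/S₂) + (q₂ − q₁ + σ_eff²/2)T) / (σ_eff√T) = (ln(109.14/107.13) + (0.0 − 0.0 + 0.104544)·0.7117) / 0.385756 = 0.241065
d₂ = d₁ − σ_eff√T = 0.241065 − 0.385756 = -0.144691
N(d₁) = 0.595248,  N(d₂) = 0.442477
V = S₁·e^{−q₁T}·N(d₁) − S₂·e^{−q₂T}·N(d₂) = 64.965321 − 47.402612 = 17.562709
Key observation: r never enters — measured in units of WXY, the claim is a call on S₁/S₂ struck at 1, so only the dividend yields and σ_eff matter.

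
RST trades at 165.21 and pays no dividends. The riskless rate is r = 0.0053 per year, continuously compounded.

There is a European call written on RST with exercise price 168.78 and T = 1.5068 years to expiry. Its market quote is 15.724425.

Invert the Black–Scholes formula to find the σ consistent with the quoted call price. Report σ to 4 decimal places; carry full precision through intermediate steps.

sigma = 0.2070

At σ = 0.2070 the Black–Scholes value reproduces the quote:
σ√T = 0.207·√1.5068 = 0.254096
d₁ = (ln(S/K) + (r+σ²/2)T) / (σ√T) = (ln(165.21/168.78) + (0.0053+0.207²/2)·1.5068) / 0.254096 = (-0.021379 + 0.040268) / 0.254096 = 0.074341
d₂ = d₁ − σ√T = 0.074341 − 0.254096 = -0.179755
e^{−rT} = 0.992046
N(d₁) = 0.529630,  N(d₂) = 0.428672
V = S·N(d₁) − K·e^{−rT}·N(d₂) = 87.500254 − 71.775828 = 15.724425 (matching the quote); vega is positive throughout, so no other σ reproduces this price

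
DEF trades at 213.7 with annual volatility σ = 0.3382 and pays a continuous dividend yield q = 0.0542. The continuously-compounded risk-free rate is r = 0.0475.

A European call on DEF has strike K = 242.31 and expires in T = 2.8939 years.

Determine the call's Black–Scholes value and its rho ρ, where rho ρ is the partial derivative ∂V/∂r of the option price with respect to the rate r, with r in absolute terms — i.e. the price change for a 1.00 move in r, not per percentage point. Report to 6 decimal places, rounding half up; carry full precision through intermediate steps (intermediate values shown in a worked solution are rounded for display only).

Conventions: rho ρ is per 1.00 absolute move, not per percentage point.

σ√T = 0.3382·√2.8939 = 0.575328
d₁ = (ln(S/K) + (r−q+σ²/2)T) / (σ√T) = (ln(213.7/242.31) + (0.0475−0.0542+0.3382²/2)·2.8939) / 0.575328 = (-0.125645 + 0.146112) / 0.575328 = 0.035575
d₂ = d₁ − σ√T = 0.035575 − 0.575328 = -0.539753
e^{−rT} = 0.871569
e^{−qT} = 0.854833
N(d₁) = 0.514189,  N(d₂) = 0.294684
Call price V = S·e^{−qT}·N(d₁) − K·e^{−rT}·N(d₂) = 93.930955 − 62.234215 = 31.696740
ρ = K·T·e^{−rT}·N(d₂) = 180.099594

price = 31.696740
ρ = 180.099594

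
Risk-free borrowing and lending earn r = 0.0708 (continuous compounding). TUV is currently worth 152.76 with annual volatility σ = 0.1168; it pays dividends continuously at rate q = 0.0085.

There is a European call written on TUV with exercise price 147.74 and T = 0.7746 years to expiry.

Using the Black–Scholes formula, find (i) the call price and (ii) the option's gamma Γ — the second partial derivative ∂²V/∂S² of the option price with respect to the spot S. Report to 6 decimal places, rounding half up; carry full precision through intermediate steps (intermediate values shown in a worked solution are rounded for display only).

price = 13.718016
Γ = 0.017648

σ√T = 0.1168·√0.7746 = 0.102797
d₁ = (ln(S/K) + (r−q+σ²/2)T) / (σ√T) = (ln(152.76/147.74) + (0.0708−0.0085+0.1168²/2)·0.7746) / 0.102797 = (0.033414 + 0.053541) / 0.102797 = 0.845891
d₂ = d₁ − σ√T = 0.845891 − 0.102797 = 0.743094
e^{−rT} = 0.946635
e^{−qT} = 0.993438
N(d₁) = 0.801193,  N(d₂) = 0.771288
Call price V = S·e^{−qT}·N(d₁) − K·e^{−rT}·N(d₂) = 121.587103 − 107.869087 = 13.718016
φ(d₁) = (1/√(2π))·e^{−d₁²/2} = 0.278955
Γ = e^{−qT}·φ(d₁) / (S·σ·√T) = 0.017648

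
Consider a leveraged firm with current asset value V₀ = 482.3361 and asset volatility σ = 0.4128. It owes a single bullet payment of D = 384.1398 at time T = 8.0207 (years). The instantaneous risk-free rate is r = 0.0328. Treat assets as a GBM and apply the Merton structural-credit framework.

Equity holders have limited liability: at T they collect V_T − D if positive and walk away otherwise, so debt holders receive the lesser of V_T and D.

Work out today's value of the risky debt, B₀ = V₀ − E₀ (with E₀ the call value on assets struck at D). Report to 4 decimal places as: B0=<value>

Apply the equity-as-call identities (strike 384.1398, horizon 8.0207 years):
d₁ = [ln(V₀/D) + (r + σ²/2)T] / (σ√T)
   = [ln(482.3361/384.1398) + (0.0328 + 0.5·0.4128²)·8.0207] / (0.4128·√8.0207)
   = [0.227635 + 0.946458] / 1.169084 = 1.004284
d₂ = d₁ − σ√T = 1.004284 − 1.169084 = -0.164800
N(d₁) = 0.842379,  N(d₂) = 0.434551,  e^(−rT) = 0.768681
E₀ = V₀·N(d₁) − D·e^(−rT)·N(d₂)
   = 482.3361·0.842379 − 384.1398·0.768681·0.434551 = 277.995313
B₀ = V₀ − E₀ = 482.3361 − 277.995313 = 204.340787

B0=204.3408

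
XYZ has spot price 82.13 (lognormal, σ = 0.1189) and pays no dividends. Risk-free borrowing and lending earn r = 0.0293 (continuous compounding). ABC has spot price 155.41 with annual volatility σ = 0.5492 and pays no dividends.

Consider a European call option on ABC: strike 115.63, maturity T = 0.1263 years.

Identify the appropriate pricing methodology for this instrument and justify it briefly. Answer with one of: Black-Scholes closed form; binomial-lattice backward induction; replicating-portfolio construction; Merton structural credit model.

Key observation: the instrument is a plain European call (strike 115.63) on a lognormal asset; the exact continuous-time formula applies directly.

framework: Black-Scholes closed form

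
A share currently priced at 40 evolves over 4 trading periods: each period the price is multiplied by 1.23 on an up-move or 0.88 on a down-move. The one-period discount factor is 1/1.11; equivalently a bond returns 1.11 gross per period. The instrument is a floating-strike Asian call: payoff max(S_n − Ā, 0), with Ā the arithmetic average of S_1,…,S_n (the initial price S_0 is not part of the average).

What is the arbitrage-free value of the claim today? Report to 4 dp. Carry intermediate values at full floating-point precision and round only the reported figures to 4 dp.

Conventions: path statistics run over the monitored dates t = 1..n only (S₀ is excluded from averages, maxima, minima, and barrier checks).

With p* = (R−d)/(u−d) = 0.6571, sum probability × payoff across the paths and divide by R^4.
Enumerate all 2^4 = 16 price paths (U = up ×1.23, D = down ×0.88); each path with k up-moves has probability p*^k·(1−p*)^(4−k).
DDDD: Ā=29.3557, payoff=0.0000, prob=0.013818
UDDD: Ā=41.0312, payoff=0.0000, prob=0.026485
DUDD: Ā=37.5312, payoff=0.0000, prob=0.026485
UUDD: Ā=52.4584, payoff=0.0000, prob=0.050763
DDUD: Ā=34.4512, payoff=0.0000, prob=0.026485
UDUD: Ā=48.1534, payoff=0.0000, prob=0.050763
DUUD: Ā=44.6534, payoff=2.2102, prob=0.050763
UUUD: Ā=62.4133, payoff=3.0892, prob=0.097295
DDDU: Ā=31.7408, payoff=1.7876, prob=0.026485
UDDU: Ā=44.3650, payoff=2.4986, prob=0.050763
DUDU: Ā=40.8650, payoff=5.9986, prob=0.050763
UUDU: Ā=57.1181, payoff=8.3844, prob=0.097295
DDUU: Ā=37.7850, payoff=9.0786, prob=0.050763
UDUU: Ā=52.8131, payoff=12.6894, prob=0.097295
DUUU: Ā=49.3131, payoff=16.1894, prob=0.097295
UUUU: Ā=68.9263, payoff=22.6283, prob=0.186483
Price = Σ prob·payoff / R^4 = 9.197627 / 1.518070 = 6.0588

price = 6.0588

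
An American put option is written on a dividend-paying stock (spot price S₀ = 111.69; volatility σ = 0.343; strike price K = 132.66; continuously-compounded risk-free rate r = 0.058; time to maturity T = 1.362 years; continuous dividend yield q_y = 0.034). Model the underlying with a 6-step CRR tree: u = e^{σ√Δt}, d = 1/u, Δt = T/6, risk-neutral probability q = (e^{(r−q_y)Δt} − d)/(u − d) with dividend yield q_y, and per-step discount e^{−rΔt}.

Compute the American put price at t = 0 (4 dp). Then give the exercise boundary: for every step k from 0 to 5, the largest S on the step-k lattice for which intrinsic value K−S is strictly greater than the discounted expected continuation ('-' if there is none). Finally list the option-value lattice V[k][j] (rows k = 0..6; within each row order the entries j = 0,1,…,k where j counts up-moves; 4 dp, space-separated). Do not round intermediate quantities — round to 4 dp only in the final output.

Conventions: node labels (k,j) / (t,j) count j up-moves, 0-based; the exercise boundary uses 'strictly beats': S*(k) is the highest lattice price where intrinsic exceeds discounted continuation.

Δt=0.22700, u=1.17753, d=0.84923, q=0.47588, disc=e^(-rΔt)=0.98692
k=6 terminal: V=max(K-S,0) → 90.7635 74.5670 52.1094 20.9700 0.0000 0.0000 0.0000
k=5: j=0 S=49.3345 intr=83.3255 cont=81.9696 V=83.3255[EX]; j=1 S=68.4063 intr=64.2537 cont=63.0445 V=64.2537[EX]; j=2 S=94.8509 intr=37.8091 cont=36.8032 V=37.8091[EX]; j=3 S=131.5185 intr=1.1415 cont=10.8471 V=10.8471[hold]; j=4 S=182.3612 intr=0.0000 cont=0.0000 V=0.0000[hold]; j=5 S=252.8587 intr=0.0000 cont=0.0000 V=0.0000[hold]  S*(5)=94.8509
k=4: j=0 S=58.0930 intr=74.5670 cont=73.2785 V=74.5670[EX]; j=1 S=80.5506 intr=52.1094 cont=50.9935 V=52.1094[EX]; j=2 S=111.6900 intr=20.9700 cont=24.6518 V=24.6518[hold]; j=3 S=154.8673 intr=0.0000 cont=5.6109 V=5.6109[hold]; j=4 S=214.7361 intr=0.0000 cont=0.0000 V=0.0000[hold]  S*(4)=80.5506
k=3: j=0 S=68.4063 intr=64.2537 cont=63.0445 V=64.2537[EX]; j=1 S=94.8509 intr=37.8091 cont=38.5323 V=38.5323[hold]; j=2 S=131.5185 intr=1.1415 cont=15.3868 V=15.3868[hold]; j=3 S=182.3612 intr=0.0000 cont=2.9023 V=2.9023[hold]  S*(3)=68.4063
k=2: j=0 S=80.5506 intr=52.1094 cont=51.3332 V=52.1094[EX]; j=1 S=111.6900 intr=20.9700 cont=27.1580 V=27.1580[hold]; j=2 S=154.8673 intr=0.0000 cont=9.3222 V=9.3222[hold]  S*(2)=80.5506
k=1: j=0 S=94.8509 intr=37.8091 cont=39.7094 V=39.7094[hold]; j=1 S=131.5185 intr=1.1415 cont=18.4262 V=18.4262[hold]  S*(1)=-
k=0: j=0 S=111.6900 intr=20.9700 cont=29.1943 V=29.1943[hold]  S*(0)=-

price = 29.1943
boundary = - - 80.5506 68.4063 80.5506 94.8509
tree:
29.1943
39.7094 18.4262
52.1094 27.1580 9.3222
64.2537 38.5323 15.3868 2.9023
74.5670 52.1094 24.6518 5.6109 0.0000
83.3255 64.2537 37.8091 10.8471 0.0000 0.0000
90.7635 74.5670 52.1094 20.9700 0.0000 0.0000 0.0000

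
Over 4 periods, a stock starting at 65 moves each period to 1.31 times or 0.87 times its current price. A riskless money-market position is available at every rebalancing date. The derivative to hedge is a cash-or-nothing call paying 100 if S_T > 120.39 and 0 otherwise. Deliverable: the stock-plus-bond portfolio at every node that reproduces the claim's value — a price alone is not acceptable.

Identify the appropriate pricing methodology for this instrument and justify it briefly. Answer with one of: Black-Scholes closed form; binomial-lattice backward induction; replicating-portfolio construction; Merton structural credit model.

framework: replicating-portfolio construction

Key observation: the deliverable is the dynamic trading strategy on the 4-step tree (spot 65, moves 1.31 and 0.87), so the valuation must go through the node-by-node replicating-portfolio solve.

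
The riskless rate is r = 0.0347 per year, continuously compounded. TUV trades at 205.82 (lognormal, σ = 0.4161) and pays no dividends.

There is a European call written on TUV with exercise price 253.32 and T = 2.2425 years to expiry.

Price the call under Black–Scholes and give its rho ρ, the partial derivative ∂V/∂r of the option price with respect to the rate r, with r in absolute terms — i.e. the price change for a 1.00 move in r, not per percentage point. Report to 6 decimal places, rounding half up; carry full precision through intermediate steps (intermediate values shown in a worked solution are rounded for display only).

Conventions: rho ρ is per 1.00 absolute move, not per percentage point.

price = 40.695721
ρ = 158.481580

σ√T = 0.4161·√2.2425 = 0.623109
d₁ = (ln(S/K) + (r+σ²/2)T) / (σ√T) = (ln(205.82/253.32) + (0.0347+0.4161²/2)·2.2425) / 0.623109 = (-0.207652 + 0.271947) / 0.623109 = 0.103185
d₂ = d₁ − σ√T = 0.103185 − 0.623109 = -0.519924
e^{−rT} = 0.925136
N(d₁) = 0.541092,  N(d₂) = 0.301558
Call price V = S·N(d₁) − K·e^{−rT}·N(d₂) = 111.367552 − 70.671831 = 40.695721
ρ = K·T·e^{−rT}·N(d₂) = 158.481580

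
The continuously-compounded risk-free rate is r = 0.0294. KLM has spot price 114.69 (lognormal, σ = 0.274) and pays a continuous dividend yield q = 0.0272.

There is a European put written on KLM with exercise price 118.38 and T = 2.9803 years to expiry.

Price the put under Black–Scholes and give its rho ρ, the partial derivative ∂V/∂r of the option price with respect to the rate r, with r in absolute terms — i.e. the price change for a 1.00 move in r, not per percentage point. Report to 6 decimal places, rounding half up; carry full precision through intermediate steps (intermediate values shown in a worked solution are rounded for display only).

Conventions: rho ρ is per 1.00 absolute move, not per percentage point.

σ√T = 0.274·√2.9803 = 0.473021
d₁ = (ln(S/K) + (r−q+σ²/2)T) / (σ√T) = (ln(114.69/118.38) + (0.0294−0.0272+0.274²/2)·2.9803) / 0.473021 = (-0.031667 + 0.118431) / 0.473021 = 0.183426
d₂ = d₁ − σ√T = 0.183426 − 0.473021 = -0.289595
e^{−rT} = 0.916108
e^{−qT} = 0.922135
N(−d₁) = 0.427232,  N(−d₂) = 0.613937
Put price V = K·e^{−rT}·N(−d₂) − S·e^{−qT}·N(−d₁) = 66.580800 − 45.183892 = 21.396908
ρ = −K·T·e^{−rT}·N(−d₂) = -198.430757

price = 21.396908
ρ = -198.430757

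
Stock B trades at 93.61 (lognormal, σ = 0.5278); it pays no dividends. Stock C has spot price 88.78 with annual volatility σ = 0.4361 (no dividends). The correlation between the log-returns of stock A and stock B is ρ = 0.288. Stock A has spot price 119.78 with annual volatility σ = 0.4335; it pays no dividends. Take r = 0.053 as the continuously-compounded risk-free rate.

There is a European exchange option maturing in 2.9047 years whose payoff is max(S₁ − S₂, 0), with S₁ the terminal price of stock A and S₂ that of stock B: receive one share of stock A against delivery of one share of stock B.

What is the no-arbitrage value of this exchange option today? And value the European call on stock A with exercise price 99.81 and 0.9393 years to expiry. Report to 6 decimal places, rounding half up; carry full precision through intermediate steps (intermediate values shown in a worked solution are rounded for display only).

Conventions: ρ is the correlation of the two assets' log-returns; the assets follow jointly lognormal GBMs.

σ_eff = √(σ₁² + σ₂² − 2ρσ₁σ₂) = √(0.4335² + 0.5278² − 2·0.288·0.4335·0.5278) = 0.578537
d₁ = (ln(S₁/S₂) + (q₂ − q₁ + σ_eff²/2)T) / (σ_eff√T) = (ln(119.78/93.61) + (0.0 − 0.0 + 0.167353)·2.9047) / 0.986012 = 0.743023
d₂ = d₁ − σ_eff√T = 0.743023 − 0.986012 = -0.242989
N(d₁) = 0.771266,  N(d₂) = 0.404007
V = S₁·e^{−q₁T}·N(d₁) − S₂·e^{−q₂T}·N(d₂) = 92.382245 − 37.819089 = 54.563156
[vanilla: stock A call K=99.81]
σ√T = 0.4335·√0.9393 = 0.420137
d₁ = (ln(S/K) + (r+σ²/2)T) / (σ√T) = (ln(119.78/99.81) + (0.053+0.4335²/2)·0.9393) / 0.420137 = (0.182388 + 0.138041) / 0.420137 = 0.762677
d₂ = d₁ − σ√T = 0.762677 − 0.420137 = 0.342539
e^{−rT} = 0.951436
N(d₁) = 0.777172,  N(d₂) = 0.634027
price = S·N(d₁) − K·e^{−rT}·N(d₂) = 93.089647 − 60.209039 = 32.880608

exchange price = 54.563156
price(stock A call K=99.81) = 32.880608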